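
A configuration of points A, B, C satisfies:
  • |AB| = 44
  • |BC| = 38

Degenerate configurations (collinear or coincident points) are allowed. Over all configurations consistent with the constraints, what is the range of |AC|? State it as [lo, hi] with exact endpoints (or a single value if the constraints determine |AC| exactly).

|AC| ∈ [6, 82]  (≈ [6.0000, 82.0000])

|AB| ∈ {44}
|BC| ∈ {38}
|AC| ∈ [6, 82]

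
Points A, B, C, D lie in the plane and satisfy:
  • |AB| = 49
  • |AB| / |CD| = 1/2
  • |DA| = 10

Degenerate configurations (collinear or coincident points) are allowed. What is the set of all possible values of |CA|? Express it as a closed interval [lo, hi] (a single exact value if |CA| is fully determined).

|AB| ∈ {49}
|AD| ∈ {10}
|CD| ∈ {98}
|BD| ∈ [39, 59]
|AC| ∈ [88, 108]
|BC| ∈ [39, 157]

|CA| ∈ [88, 108]  (≈ [88.0000, 108.0000])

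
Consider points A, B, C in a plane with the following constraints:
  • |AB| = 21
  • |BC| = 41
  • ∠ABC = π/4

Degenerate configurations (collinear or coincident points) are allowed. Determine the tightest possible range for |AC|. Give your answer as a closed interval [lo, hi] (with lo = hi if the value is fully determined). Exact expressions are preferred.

|AB| ∈ {21}
|BC| ∈ {41}
|AC| ∈ {√(2122 - 861·√(2))}

|AC| = √(2122 - 861·√(2))  (≈ 30.0726)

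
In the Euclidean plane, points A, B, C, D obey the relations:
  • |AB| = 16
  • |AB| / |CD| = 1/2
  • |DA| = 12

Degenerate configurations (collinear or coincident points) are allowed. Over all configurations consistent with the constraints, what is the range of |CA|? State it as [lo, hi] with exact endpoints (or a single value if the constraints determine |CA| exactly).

|AB| ∈ {16}
|AD| ∈ {12}
|CD| ∈ {32}
|BD| ∈ [4, 28]
|AC| ∈ [20, 44]
|BC| ∈ [4, 60]

|CA| ∈ [20, 44]  (≈ [20.0000, 44.0000])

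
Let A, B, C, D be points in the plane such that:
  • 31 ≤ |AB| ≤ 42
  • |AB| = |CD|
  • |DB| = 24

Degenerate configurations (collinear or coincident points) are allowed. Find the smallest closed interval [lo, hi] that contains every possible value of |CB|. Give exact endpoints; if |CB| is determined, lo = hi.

|AB| ∈ [31, 42]
|BD| ∈ {24}
|CD| ∈ [31, 42]
|AD| ∈ [7, 66]
|BC| ∈ [7, 66]
|AC| ∈ [0, 108]

|CB| ∈ [7, 66]  (≈ [7.0000, 66.0000])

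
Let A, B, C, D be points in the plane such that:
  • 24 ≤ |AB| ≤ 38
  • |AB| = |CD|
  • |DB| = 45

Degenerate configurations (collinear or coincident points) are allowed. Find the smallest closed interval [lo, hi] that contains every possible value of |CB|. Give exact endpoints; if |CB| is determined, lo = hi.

|AB| ∈ [24, 38]
|BD| ∈ {45}
|CD| ∈ [24, 38]
|AD| ∈ [7, 83]
|BC| ∈ [7, 83]
|AC| ∈ [0, 121]

|CB| ∈ [7, 83]  (≈ [7.0000, 83.0000])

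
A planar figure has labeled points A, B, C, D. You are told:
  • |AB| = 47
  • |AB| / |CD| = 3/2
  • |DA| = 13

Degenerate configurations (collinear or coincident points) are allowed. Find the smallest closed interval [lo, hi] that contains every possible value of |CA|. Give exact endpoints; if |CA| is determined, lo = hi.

|CA| ∈ [55/3, 133/3]  (≈ [18.3333, 44.3333])

|AB| ∈ {47}
|AD| ∈ {13}
|CD| ∈ {94/3}
|BD| ∈ [34, 60]
|AC| ∈ [55/3, 133/3]
|BC| ∈ [8/3, 274/3]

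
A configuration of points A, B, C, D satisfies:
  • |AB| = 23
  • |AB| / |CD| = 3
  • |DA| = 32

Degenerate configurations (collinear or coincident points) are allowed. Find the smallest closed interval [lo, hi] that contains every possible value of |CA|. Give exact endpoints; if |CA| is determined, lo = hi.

|CA| ∈ [73/3, 119/3]  (≈ [24.3333, 39.6667])

|AB| ∈ {23}
|AD| ∈ {32}
|CD| ∈ {23/3}
|BD| ∈ [9, 55]
|AC| ∈ [73/3, 119/3]
|BC| ∈ [4/3, 188/3]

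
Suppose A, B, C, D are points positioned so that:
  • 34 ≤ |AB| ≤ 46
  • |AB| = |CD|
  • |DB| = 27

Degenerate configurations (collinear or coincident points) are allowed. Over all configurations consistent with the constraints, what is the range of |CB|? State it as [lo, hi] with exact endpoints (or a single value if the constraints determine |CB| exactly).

|CB| ∈ [7, 73]  (≈ [7.0000, 73.0000])

|AB| ∈ [34, 46]
|BD| ∈ {27}
|CD| ∈ [34, 46]
|AD| ∈ [7, 73]
|BC| ∈ [7, 73]
|AC| ∈ [0, 119]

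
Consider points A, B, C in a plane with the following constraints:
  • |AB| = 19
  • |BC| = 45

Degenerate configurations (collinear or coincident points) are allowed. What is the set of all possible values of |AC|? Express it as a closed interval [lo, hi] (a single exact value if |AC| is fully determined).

|AC| ∈ [26, 64]  (≈ [26.0000, 64.0000])

|AB| ∈ {19}
|BC| ∈ {45}
|AC| ∈ [26, 64]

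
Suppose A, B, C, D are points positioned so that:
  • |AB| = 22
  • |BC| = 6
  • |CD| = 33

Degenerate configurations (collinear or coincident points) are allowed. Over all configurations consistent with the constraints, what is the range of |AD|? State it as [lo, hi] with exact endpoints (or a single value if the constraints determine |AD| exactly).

|AD| ∈ [5, 61]  (≈ [5.0000, 61.0000])

|AB| ∈ {22}
|BC| ∈ {6}
|CD| ∈ {33}
|AC| ∈ [16, 28]
|BD| ∈ [27, 39]
|AD| ∈ [5, 61]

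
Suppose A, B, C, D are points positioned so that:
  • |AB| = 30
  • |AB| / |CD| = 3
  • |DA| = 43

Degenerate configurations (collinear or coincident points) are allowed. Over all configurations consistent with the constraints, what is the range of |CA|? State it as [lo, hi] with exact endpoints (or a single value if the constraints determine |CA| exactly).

|AB| ∈ {30}
|AD| ∈ {43}
|CD| ∈ {10}
|BD| ∈ [13, 73]
|AC| ∈ [33, 53]
|BC| ∈ [3, 83]

|CA| ∈ [33, 53]  (≈ [33.0000, 53.0000])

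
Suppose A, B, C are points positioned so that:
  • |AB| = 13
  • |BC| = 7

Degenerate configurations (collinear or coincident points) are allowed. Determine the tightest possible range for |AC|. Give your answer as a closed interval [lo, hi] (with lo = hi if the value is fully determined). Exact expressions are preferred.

|AB| ∈ {13}
|BC| ∈ {7}
|AC| ∈ [6, 20]

|AC| ∈ [6, 20]  (≈ [6.0000, 20.0000])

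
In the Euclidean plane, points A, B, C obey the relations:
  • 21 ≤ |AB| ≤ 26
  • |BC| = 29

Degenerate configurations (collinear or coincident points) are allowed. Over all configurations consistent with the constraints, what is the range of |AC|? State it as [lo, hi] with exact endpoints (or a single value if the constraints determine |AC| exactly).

|AB| ∈ [21, 26]
|BC| ∈ {29}
|AC| ∈ [3, 55]

|AC| ∈ [3, 55]  (≈ [3.0000, 55.0000])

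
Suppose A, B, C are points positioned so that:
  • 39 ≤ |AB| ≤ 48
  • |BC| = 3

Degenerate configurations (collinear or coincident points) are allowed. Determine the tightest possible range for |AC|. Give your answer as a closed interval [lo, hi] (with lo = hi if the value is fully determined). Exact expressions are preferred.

|AC| ∈ [36, 51]  (≈ [36.0000, 51.0000])

|AB| ∈ [39, 48]
|BC| ∈ {3}
|AC| ∈ [36, 51]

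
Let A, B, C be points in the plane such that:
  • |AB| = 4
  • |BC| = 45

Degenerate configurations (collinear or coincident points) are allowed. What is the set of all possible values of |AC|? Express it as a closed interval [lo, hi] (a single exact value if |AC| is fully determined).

|AC| ∈ [41, 49]  (≈ [41.0000, 49.0000])

|AB| ∈ {4}
|BC| ∈ {45}
|AC| ∈ [41, 49]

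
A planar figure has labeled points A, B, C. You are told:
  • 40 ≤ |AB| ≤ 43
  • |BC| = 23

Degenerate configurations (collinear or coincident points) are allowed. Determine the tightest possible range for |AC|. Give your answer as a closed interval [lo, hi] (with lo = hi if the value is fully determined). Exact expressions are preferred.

|AC| ∈ [17, 66]  (≈ [17.0000, 66.0000])

|AB| ∈ [40, 43]
|BC| ∈ {23}
|AC| ∈ [17, 66]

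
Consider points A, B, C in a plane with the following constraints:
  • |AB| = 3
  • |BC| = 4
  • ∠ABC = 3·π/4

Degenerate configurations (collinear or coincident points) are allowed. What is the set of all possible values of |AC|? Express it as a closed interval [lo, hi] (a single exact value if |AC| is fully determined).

|AB| ∈ {3}
|BC| ∈ {4}
|AC| ∈ {√(12·√(2) + 25)}

|AC| = √(12·√(2) + 25)  (≈ 6.4785)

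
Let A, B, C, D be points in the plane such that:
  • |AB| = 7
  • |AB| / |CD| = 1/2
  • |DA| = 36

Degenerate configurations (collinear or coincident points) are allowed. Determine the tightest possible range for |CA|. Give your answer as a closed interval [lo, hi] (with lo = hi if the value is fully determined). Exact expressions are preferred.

|AB| ∈ {7}
|AD| ∈ {36}
|CD| ∈ {14}
|BD| ∈ [29, 43]
|AC| ∈ [22, 50]
|BC| ∈ [15, 57]

|CA| ∈ [22, 50]  (≈ [22.0000, 50.0000])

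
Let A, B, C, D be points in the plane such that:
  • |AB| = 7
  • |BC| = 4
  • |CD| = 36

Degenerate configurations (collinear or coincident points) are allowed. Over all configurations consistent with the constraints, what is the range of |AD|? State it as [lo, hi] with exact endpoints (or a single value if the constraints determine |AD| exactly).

|AD| ∈ [25, 47]  (≈ [25.0000, 47.0000])

|AB| ∈ {7}
|BC| ∈ {4}
|CD| ∈ {36}
|AC| ∈ [3, 11]
|BD| ∈ [32, 40]
|AD| ∈ [25, 47]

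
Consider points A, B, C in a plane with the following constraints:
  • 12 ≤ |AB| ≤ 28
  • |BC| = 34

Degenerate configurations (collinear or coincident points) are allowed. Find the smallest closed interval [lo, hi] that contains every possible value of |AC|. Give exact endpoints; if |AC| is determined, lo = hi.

|AB| ∈ [12, 28]
|BC| ∈ {34}
|AC| ∈ [6, 62]

|AC| ∈ [6, 62]  (≈ [6.0000, 62.0000])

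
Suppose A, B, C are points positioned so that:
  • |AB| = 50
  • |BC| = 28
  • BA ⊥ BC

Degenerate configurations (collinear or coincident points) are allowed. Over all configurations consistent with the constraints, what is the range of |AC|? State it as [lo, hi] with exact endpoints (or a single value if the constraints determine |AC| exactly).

|AB| ∈ {50}
|BC| ∈ {28}
|AC| ∈ {2·√(821)}

|AC| = 2·√(821)  (≈ 57.3062)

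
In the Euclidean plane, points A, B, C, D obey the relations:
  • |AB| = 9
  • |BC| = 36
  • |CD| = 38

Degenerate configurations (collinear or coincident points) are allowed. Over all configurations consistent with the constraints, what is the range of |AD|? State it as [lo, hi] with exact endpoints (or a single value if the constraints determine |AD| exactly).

|AB| ∈ {9}
|BC| ∈ {36}
|CD| ∈ {38}
|AC| ∈ [27, 45]
|BD| ∈ [2, 74]
|AD| ∈ [0, 83]

|AD| ∈ [0, 83]  (≈ [0.0000, 83.0000])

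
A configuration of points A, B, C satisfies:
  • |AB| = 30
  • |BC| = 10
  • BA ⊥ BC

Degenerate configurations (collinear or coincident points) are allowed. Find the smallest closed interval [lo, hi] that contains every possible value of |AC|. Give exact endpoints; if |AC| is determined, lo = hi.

|AC| = 10·√(10)  (≈ 31.6228)

|AB| ∈ {30}
|BC| ∈ {10}
|AC| ∈ {10·√(10)}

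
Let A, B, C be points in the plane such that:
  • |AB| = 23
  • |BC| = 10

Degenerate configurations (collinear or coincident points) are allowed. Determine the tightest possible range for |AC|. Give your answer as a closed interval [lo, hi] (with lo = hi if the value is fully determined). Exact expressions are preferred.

|AB| ∈ {23}
|BC| ∈ {10}
|AC| ∈ [13, 33]

|AC| ∈ [13, 33]  (≈ [13.0000, 33.0000])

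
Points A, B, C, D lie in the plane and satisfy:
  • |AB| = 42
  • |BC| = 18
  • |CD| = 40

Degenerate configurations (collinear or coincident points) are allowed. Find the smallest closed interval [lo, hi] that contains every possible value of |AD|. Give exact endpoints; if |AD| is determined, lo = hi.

|AB| ∈ {42}
|BC| ∈ {18}
|CD| ∈ {40}
|AC| ∈ [24, 60]
|BD| ∈ [22, 58]
|AD| ∈ [0, 100]

|AD| ∈ [0, 100]  (≈ [0.0000, 100.0000])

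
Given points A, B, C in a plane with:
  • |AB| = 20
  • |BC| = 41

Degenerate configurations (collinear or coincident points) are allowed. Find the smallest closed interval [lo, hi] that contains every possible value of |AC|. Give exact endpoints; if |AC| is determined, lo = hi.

|AC| ∈ [21, 61]  (≈ [21.0000, 61.0000])

|AB| ∈ {20}
|BC| ∈ {41}
|AC| ∈ [21, 61]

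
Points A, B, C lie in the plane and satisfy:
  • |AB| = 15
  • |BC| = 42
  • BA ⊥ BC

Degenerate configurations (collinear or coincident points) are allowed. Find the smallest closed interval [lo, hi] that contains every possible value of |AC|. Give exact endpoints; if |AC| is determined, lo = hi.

|AC| = 3·√(221)  (≈ 44.5982)

|AB| ∈ {15}
|BC| ∈ {42}
|AC| ∈ {3·√(221)}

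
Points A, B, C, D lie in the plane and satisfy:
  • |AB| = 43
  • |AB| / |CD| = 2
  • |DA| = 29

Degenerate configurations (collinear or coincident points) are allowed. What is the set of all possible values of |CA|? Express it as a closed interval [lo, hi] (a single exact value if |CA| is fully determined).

|AB| ∈ {43}
|AD| ∈ {29}
|CD| ∈ {43/2}
|BD| ∈ [14, 72]
|AC| ∈ [15/2, 101/2]
|BC| ∈ [0, 187/2]

|CA| ∈ [15/2, 101/2]  (≈ [7.5000, 50.5000])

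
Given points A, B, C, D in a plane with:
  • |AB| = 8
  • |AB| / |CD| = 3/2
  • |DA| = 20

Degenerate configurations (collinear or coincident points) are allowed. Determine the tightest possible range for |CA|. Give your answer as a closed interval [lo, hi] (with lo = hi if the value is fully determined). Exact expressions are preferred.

|AB| ∈ {8}
|AD| ∈ {20}
|CD| ∈ {16/3}
|BD| ∈ [12, 28]
|AC| ∈ [44/3, 76/3]
|BC| ∈ [20/3, 100/3]

|CA| ∈ [44/3, 76/3]  (≈ [14.6667, 25.3333])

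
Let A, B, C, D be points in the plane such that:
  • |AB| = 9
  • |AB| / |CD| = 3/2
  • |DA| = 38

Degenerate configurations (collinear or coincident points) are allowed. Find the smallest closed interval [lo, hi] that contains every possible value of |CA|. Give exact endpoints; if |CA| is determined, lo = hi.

|AB| ∈ {9}
|AD| ∈ {38}
|CD| ∈ {6}
|BD| ∈ [29, 47]
|AC| ∈ [32, 44]
|BC| ∈ [23, 53]

|CA| ∈ [32, 44]  (≈ [32.0000, 44.0000])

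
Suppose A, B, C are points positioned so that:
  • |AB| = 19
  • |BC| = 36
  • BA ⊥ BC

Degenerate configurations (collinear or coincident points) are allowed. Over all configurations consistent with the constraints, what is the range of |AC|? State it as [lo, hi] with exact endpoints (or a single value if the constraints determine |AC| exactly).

|AC| = √(1657)  (≈ 40.7063)

|AB| ∈ {19}
|BC| ∈ {36}
|AC| ∈ {√(1657)}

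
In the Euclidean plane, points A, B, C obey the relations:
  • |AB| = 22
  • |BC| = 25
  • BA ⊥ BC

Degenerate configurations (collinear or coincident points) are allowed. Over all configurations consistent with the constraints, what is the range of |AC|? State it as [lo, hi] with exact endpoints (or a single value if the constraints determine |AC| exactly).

|AC| = √(1109)  (≈ 33.3017)

|AB| ∈ {22}
|BC| ∈ {25}
|AC| ∈ {√(1109)}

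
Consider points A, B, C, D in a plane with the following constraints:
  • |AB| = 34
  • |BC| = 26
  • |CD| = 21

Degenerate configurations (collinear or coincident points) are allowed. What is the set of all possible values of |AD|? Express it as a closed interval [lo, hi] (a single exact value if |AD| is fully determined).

|AB| ∈ {34}
|BC| ∈ {26}
|CD| ∈ {21}
|AC| ∈ [8, 60]
|BD| ∈ [5, 47]
|AD| ∈ [0, 81]

|AD| ∈ [0, 81]  (≈ [0.0000, 81.0000])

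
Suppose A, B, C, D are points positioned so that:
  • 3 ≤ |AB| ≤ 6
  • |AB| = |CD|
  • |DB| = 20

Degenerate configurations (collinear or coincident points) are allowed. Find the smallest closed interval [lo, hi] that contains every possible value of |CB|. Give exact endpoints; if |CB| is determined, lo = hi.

|CB| ∈ [14, 26]  (≈ [14.0000, 26.0000])

|AB| ∈ [3, 6]
|BD| ∈ {20}
|CD| ∈ [3, 6]
|AD| ∈ [14, 26]
|BC| ∈ [14, 26]
|AC| ∈ [8, 32]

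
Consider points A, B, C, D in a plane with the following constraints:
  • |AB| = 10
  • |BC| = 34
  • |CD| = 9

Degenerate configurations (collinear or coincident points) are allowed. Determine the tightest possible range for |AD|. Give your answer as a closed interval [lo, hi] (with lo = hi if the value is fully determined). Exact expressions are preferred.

|AD| ∈ [15, 53]  (≈ [15.0000, 53.0000])

|AB| ∈ {10}
|BC| ∈ {34}
|CD| ∈ {9}
|AC| ∈ [24, 44]
|BD| ∈ [25, 43]
|AD| ∈ [15, 53]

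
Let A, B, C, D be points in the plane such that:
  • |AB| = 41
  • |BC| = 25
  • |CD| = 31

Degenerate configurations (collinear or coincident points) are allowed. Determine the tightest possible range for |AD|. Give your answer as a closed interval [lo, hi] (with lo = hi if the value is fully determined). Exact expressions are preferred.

|AD| ∈ [0, 97]  (≈ [0.0000, 97.0000])

|AB| ∈ {41}
|BC| ∈ {25}
|CD| ∈ {31}
|AC| ∈ [16, 66]
|BD| ∈ [6, 56]
|AD| ∈ [0, 97]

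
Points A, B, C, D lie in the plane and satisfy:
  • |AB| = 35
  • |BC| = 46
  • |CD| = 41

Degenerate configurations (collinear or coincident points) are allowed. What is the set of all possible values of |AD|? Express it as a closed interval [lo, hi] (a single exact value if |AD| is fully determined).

|AD| ∈ [0, 122]  (≈ [0.0000, 122.0000])

|AB| ∈ {35}
|BC| ∈ {46}
|CD| ∈ {41}
|AC| ∈ [11, 81]
|BD| ∈ [5, 87]
|AD| ∈ [0, 122]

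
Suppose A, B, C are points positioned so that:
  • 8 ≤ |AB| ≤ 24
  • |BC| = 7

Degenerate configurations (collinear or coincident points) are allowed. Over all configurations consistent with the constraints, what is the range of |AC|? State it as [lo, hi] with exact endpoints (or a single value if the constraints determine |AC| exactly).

|AC| ∈ [1, 31]  (≈ [1.0000, 31.0000])

|AB| ∈ [8, 24]
|BC| ∈ {7}
|AC| ∈ [1, 31]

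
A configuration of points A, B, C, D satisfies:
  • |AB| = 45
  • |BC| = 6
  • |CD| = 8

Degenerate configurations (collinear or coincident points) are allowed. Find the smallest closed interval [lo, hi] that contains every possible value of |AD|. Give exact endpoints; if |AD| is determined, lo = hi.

|AD| ∈ [31, 59]  (≈ [31.0000, 59.0000])

|AB| ∈ {45}
|BC| ∈ {6}
|CD| ∈ {8}
|AC| ∈ [39, 51]
|BD| ∈ [2, 14]
|AD| ∈ [31, 59]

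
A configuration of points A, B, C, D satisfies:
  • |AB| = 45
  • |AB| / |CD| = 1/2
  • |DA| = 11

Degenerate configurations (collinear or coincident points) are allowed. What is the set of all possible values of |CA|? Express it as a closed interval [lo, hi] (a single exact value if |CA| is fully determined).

|AB| ∈ {45}
|AD| ∈ {11}
|CD| ∈ {90}
|BD| ∈ [34, 56]
|AC| ∈ [79, 101]
|BC| ∈ [34, 146]

|CA| ∈ [79, 101]  (≈ [79.0000, 101.0000])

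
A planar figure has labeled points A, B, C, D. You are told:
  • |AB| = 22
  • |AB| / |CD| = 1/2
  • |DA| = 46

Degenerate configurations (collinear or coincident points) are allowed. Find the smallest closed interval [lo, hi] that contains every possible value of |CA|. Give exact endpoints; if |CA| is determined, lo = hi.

|CA| ∈ [2, 90]  (≈ [2.0000, 90.0000])

|AB| ∈ {22}
|AD| ∈ {46}
|CD| ∈ {44}
|BD| ∈ [24, 68]
|AC| ∈ [2, 90]
|BC| ∈ [0, 112]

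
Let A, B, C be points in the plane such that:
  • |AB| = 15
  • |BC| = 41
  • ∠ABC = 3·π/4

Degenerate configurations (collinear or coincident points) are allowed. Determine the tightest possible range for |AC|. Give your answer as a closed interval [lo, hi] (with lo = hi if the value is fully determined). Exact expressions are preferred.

|AC| = √(615·√(2) + 1906)  (≈ 52.6853)

|AB| ∈ {15}
|BC| ∈ {41}
|AC| ∈ {√(615·√(2) + 1906)}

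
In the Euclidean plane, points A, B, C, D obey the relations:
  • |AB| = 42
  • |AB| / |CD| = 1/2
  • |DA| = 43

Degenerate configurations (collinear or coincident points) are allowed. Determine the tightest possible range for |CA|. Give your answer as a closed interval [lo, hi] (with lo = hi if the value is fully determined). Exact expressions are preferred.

|AB| ∈ {42}
|AD| ∈ {43}
|CD| ∈ {84}
|BD| ∈ [1, 85]
|AC| ∈ [41, 127]
|BC| ∈ [0, 169]

|CA| ∈ [41, 127]  (≈ [41.0000, 127.0000])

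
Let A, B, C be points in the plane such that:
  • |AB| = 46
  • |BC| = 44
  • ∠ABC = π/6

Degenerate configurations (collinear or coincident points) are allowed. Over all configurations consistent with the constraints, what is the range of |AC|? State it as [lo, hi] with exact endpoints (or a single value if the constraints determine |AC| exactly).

|AC| = 2·√(1013 - 506·√(3))  (≈ 23.3737)

|AB| ∈ {46}
|BC| ∈ {44}
|AC| ∈ {2·√(1013 - 506·√(3))}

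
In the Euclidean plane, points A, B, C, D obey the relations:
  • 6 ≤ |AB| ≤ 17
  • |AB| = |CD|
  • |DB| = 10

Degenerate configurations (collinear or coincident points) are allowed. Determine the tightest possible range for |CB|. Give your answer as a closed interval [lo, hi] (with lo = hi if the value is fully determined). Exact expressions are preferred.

|AB| ∈ [6, 17]
|BD| ∈ {10}
|CD| ∈ [6, 17]
|AD| ∈ [0, 27]
|BC| ∈ [0, 27]
|AC| ∈ [0, 44]

|CB| ∈ [0, 27]  (≈ [0.0000, 27.0000])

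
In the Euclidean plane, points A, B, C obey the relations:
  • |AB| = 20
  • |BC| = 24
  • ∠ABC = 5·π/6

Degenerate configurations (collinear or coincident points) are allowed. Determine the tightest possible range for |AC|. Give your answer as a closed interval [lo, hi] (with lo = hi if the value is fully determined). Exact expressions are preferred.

|AB| ∈ {20}
|BC| ∈ {24}
|AC| ∈ {4·√(30·√(3) + 61)}

|AC| = 4·√(30·√(3) + 61)  (≈ 42.5133)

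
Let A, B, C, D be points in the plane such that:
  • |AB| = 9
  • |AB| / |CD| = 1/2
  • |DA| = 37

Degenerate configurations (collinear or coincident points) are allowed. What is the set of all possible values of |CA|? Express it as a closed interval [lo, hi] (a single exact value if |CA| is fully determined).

|AB| ∈ {9}
|AD| ∈ {37}
|CD| ∈ {18}
|BD| ∈ [28, 46]
|AC| ∈ [19, 55]
|BC| ∈ [10, 64]

|CA| ∈ [19, 55]  (≈ [19.0000, 55.0000])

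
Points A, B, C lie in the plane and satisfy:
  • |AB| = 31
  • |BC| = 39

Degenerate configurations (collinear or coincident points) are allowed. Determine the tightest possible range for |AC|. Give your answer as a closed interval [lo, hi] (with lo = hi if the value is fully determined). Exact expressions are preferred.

|AC| ∈ [8, 70]  (≈ [8.0000, 70.0000])

|AB| ∈ {31}
|BC| ∈ {39}
|AC| ∈ [8, 70]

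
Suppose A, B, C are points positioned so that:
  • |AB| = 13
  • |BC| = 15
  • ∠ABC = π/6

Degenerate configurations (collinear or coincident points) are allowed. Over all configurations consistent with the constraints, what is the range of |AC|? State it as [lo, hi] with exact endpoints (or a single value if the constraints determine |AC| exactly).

|AC| = √(394 - 195·√(3))  (≈ 7.5000)

|AB| ∈ {13}
|BC| ∈ {15}
|AC| ∈ {√(394 - 195·√(3))}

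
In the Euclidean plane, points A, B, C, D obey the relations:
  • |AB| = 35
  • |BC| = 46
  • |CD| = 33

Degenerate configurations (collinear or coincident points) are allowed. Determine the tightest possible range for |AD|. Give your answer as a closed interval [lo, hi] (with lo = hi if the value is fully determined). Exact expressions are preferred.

|AB| ∈ {35}
|BC| ∈ {46}
|CD| ∈ {33}
|AC| ∈ [11, 81]
|BD| ∈ [13, 79]
|AD| ∈ [0, 114]

|AD| ∈ [0, 114]  (≈ [0.0000, 114.0000])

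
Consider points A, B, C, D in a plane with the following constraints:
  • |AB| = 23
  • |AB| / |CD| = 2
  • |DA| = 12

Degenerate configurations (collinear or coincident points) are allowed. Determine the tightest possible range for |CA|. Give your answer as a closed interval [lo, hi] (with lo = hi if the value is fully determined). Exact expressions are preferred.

|CA| ∈ [1/2, 47/2]  (≈ [0.5000, 23.5000])

|AB| ∈ {23}
|AD| ∈ {12}
|CD| ∈ {23/2}
|BD| ∈ [11, 35]
|AC| ∈ [1/2, 47/2]
|BC| ∈ [0, 93/2]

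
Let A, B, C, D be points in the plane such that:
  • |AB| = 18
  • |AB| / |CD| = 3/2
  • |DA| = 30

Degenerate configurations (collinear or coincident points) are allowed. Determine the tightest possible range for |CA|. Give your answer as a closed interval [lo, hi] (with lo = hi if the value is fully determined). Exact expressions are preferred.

|AB| ∈ {18}
|AD| ∈ {30}
|CD| ∈ {12}
|BD| ∈ [12, 48]
|AC| ∈ [18, 42]
|BC| ∈ [0, 60]

|CA| ∈ [18, 42]  (≈ [18.0000, 42.0000])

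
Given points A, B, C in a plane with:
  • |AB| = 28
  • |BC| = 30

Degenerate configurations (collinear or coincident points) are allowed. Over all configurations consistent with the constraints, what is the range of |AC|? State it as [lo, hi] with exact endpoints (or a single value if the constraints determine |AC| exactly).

|AC| ∈ [2, 58]  (≈ [2.0000, 58.0000])

|AB| ∈ {28}
|BC| ∈ {30}
|AC| ∈ [2, 58]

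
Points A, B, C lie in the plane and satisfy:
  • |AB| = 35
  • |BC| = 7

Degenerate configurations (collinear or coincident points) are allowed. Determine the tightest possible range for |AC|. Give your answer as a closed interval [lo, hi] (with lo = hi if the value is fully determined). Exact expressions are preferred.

|AB| ∈ {35}
|BC| ∈ {7}
|AC| ∈ [28, 42]

|AC| ∈ [28, 42]  (≈ [28.0000, 42.0000])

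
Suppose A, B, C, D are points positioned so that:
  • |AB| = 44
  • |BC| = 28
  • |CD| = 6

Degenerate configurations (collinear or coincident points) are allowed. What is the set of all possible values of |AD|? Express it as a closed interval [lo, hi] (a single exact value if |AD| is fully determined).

|AD| ∈ [10, 78]  (≈ [10.0000, 78.0000])

|AB| ∈ {44}
|BC| ∈ {28}
|CD| ∈ {6}
|AC| ∈ [16, 72]
|BD| ∈ [22, 34]
|AD| ∈ [10, 78]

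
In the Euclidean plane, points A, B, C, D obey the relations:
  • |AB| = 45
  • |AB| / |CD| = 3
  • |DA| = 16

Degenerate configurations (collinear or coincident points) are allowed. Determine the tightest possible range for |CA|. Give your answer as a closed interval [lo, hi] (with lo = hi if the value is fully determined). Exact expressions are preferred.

|CA| ∈ [1, 31]  (≈ [1.0000, 31.0000])

|AB| ∈ {45}
|AD| ∈ {16}
|CD| ∈ {15}
|BD| ∈ [29, 61]
|AC| ∈ [1, 31]
|BC| ∈ [14, 76]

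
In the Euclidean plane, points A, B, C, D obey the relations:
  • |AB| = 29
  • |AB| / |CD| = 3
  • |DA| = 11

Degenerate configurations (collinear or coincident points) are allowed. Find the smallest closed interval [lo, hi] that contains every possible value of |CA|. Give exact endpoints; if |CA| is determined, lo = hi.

|CA| ∈ [4/3, 62/3]  (≈ [1.3333, 20.6667])

|AB| ∈ {29}
|AD| ∈ {11}
|CD| ∈ {29/3}
|BD| ∈ [18, 40]
|AC| ∈ [4/3, 62/3]
|BC| ∈ [25/3, 149/3]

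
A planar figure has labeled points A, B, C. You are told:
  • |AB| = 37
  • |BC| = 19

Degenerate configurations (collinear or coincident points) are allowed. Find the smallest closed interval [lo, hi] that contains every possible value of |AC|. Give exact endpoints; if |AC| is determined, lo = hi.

|AC| ∈ [18, 56]  (≈ [18.0000, 56.0000])

|AB| ∈ {37}
|BC| ∈ {19}
|AC| ∈ [18, 56]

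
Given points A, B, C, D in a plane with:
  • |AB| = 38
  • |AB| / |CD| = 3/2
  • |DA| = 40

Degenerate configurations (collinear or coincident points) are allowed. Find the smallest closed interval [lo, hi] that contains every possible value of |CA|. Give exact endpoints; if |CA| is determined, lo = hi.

|AB| ∈ {38}
|AD| ∈ {40}
|CD| ∈ {76/3}
|BD| ∈ [2, 78]
|AC| ∈ [44/3, 196/3]
|BC| ∈ [0, 310/3]

|CA| ∈ [44/3, 196/3]  (≈ [14.6667, 65.3333])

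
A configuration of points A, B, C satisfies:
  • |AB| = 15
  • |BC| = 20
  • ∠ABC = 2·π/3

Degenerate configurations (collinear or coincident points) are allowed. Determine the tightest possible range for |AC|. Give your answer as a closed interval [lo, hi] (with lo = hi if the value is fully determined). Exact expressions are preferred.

|AC| = 5·√(37)  (≈ 30.4138)

|AB| ∈ {15}
|BC| ∈ {20}
|AC| ∈ {5·√(37)}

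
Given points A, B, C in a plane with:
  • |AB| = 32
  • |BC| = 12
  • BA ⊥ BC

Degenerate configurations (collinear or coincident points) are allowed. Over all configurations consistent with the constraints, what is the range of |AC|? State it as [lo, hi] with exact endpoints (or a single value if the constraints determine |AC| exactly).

|AB| ∈ {32}
|BC| ∈ {12}
|AC| ∈ {4·√(73)}

|AC| = 4·√(73)  (≈ 34.1760)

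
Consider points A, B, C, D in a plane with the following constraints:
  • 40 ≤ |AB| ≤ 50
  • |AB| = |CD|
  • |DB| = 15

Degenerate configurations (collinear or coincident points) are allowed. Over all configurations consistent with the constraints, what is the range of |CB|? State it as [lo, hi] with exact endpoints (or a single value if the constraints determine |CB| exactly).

|CB| ∈ [25, 65]  (≈ [25.0000, 65.0000])

|AB| ∈ [40, 50]
|BD| ∈ {15}
|CD| ∈ [40, 50]
|AD| ∈ [25, 65]
|BC| ∈ [25, 65]
|AC| ∈ [0, 115]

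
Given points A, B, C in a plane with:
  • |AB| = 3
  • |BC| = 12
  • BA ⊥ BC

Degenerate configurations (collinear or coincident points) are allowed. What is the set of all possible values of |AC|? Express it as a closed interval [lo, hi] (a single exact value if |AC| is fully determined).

|AC| = 3·√(17)  (≈ 12.3693)

|AB| ∈ {3}
|BC| ∈ {12}
|AC| ∈ {3·√(17)}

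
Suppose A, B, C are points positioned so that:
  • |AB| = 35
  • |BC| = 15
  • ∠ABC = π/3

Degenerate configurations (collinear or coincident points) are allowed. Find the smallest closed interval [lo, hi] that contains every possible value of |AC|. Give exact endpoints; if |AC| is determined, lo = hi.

|AB| ∈ {35}
|BC| ∈ {15}
|AC| ∈ {5·√(37)}

|AC| = 5·√(37)  (≈ 30.4138)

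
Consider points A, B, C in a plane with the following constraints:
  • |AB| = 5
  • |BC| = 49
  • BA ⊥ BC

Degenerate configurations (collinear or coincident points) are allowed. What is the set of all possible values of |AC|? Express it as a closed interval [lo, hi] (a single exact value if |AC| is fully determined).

|AB| ∈ {5}
|BC| ∈ {49}
|AC| ∈ {√(2426)}

|AC| = √(2426)  (≈ 49.2544)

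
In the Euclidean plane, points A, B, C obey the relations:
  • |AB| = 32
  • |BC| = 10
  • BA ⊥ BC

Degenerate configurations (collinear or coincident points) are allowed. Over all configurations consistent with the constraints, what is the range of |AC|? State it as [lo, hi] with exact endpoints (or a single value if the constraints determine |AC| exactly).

|AC| = 2·√(281)  (≈ 33.5261)

|AB| ∈ {32}
|BC| ∈ {10}
|AC| ∈ {2·√(281)}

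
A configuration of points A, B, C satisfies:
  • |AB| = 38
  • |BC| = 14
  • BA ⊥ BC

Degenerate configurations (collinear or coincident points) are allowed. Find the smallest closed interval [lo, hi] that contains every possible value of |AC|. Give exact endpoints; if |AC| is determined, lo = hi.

|AC| = 2·√(410)  (≈ 40.4969)

|AB| ∈ {38}
|BC| ∈ {14}
|AC| ∈ {2·√(410)}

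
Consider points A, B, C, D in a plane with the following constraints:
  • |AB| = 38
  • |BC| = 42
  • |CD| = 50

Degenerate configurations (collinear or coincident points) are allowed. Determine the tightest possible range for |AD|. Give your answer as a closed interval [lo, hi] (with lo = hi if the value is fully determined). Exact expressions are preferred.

|AB| ∈ {38}
|BC| ∈ {42}
|CD| ∈ {50}
|AC| ∈ [4, 80]
|BD| ∈ [8, 92]
|AD| ∈ [0, 130]

|AD| ∈ [0, 130]  (≈ [0.0000, 130.0000])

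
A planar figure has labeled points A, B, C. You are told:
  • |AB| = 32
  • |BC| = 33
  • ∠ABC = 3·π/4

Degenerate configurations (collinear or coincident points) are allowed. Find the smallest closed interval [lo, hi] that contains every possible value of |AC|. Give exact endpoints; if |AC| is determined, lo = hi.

|AB| ∈ {32}
|BC| ∈ {33}
|AC| ∈ {√(1056·√(2) + 2113)}

|AC| = √(1056·√(2) + 2113)  (≈ 60.0534)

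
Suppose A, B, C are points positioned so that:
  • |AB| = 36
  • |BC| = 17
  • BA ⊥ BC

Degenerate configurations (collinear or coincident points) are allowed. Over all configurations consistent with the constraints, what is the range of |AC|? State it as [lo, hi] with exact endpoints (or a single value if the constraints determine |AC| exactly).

|AC| = √(1585)  (≈ 39.8121)

|AB| ∈ {36}
|BC| ∈ {17}
|AC| ∈ {√(1585)}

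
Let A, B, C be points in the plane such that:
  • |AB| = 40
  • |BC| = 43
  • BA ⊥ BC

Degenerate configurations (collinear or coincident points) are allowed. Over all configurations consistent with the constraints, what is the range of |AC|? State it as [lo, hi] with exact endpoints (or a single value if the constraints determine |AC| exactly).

|AB| ∈ {40}
|BC| ∈ {43}
|AC| ∈ {√(3449)}

|AC| = √(3449)  (≈ 58.7282)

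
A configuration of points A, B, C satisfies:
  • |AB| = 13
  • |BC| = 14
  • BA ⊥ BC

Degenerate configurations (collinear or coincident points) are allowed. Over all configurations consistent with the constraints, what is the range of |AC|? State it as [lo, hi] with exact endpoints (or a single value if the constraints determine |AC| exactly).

|AB| ∈ {13}
|BC| ∈ {14}
|AC| ∈ {√(365)}

|AC| = √(365)  (≈ 19.1050)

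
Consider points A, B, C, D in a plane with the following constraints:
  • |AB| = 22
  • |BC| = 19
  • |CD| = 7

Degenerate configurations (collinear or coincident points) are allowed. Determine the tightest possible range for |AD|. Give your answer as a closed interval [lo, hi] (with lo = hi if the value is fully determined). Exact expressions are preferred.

|AD| ∈ [0, 48]  (≈ [0.0000, 48.0000])

|AB| ∈ {22}
|BC| ∈ {19}
|CD| ∈ {7}
|AC| ∈ [3, 41]
|BD| ∈ [12, 26]
|AD| ∈ [0, 48]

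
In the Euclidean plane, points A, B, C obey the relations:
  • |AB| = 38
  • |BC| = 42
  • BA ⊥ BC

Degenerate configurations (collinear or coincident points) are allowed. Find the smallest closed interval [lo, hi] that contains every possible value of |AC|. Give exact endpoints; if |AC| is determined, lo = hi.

|AC| = 2·√(802)  (≈ 56.6392)

|AB| ∈ {38}
|BC| ∈ {42}
|AC| ∈ {2·√(802)}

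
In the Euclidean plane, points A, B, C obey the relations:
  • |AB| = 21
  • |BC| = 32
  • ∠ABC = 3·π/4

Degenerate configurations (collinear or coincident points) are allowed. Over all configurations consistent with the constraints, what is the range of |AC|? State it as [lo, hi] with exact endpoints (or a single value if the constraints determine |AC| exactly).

|AC| = √(672·√(2) + 1465)  (≈ 49.1462)

|AB| ∈ {21}
|BC| ∈ {32}
|AC| ∈ {√(672·√(2) + 1465)}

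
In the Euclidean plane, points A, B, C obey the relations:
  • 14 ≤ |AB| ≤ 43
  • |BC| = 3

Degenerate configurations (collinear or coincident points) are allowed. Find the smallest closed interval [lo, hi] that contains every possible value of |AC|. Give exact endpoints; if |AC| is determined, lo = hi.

|AC| ∈ [11, 46]  (≈ [11.0000, 46.0000])

|AB| ∈ [14, 43]
|BC| ∈ {3}
|AC| ∈ [11, 46]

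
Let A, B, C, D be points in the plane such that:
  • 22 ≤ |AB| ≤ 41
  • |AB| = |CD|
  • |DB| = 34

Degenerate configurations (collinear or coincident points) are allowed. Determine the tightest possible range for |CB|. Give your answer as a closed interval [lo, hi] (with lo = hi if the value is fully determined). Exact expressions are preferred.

|AB| ∈ [22, 41]
|BD| ∈ {34}
|CD| ∈ [22, 41]
|AD| ∈ [0, 75]
|BC| ∈ [0, 75]
|AC| ∈ [0, 116]

|CB| ∈ [0, 75]  (≈ [0.0000, 75.0000])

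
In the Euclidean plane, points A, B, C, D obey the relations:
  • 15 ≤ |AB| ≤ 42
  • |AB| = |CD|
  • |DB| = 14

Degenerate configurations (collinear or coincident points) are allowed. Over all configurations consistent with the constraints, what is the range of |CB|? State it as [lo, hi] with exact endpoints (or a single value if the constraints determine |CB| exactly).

|CB| ∈ [1, 56]  (≈ [1.0000, 56.0000])

|AB| ∈ [15, 42]
|BD| ∈ {14}
|CD| ∈ [15, 42]
|AD| ∈ [1, 56]
|BC| ∈ [1, 56]
|AC| ∈ [0, 98]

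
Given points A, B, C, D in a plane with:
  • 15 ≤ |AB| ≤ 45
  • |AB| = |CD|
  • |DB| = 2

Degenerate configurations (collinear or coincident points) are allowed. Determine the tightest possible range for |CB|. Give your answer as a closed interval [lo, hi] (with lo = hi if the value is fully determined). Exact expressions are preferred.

|CB| ∈ [13, 47]  (≈ [13.0000, 47.0000])

|AB| ∈ [15, 45]
|BD| ∈ {2}
|CD| ∈ [15, 45]
|AD| ∈ [13, 47]
|BC| ∈ [13, 47]
|AC| ∈ [0, 92]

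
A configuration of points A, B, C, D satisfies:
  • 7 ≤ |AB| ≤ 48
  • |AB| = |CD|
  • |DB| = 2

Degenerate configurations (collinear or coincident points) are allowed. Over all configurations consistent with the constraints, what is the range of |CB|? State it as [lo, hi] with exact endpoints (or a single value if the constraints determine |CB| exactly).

|CB| ∈ [5, 50]  (≈ [5.0000, 50.0000])

|AB| ∈ [7, 48]
|BD| ∈ {2}
|CD| ∈ [7, 48]
|AD| ∈ [5, 50]
|BC| ∈ [5, 50]
|AC| ∈ [0, 98]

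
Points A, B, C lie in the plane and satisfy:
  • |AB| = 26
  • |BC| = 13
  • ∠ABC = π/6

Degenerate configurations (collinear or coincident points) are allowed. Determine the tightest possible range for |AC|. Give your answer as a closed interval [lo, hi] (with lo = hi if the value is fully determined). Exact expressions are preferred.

|AC| = 13·√(5 - 2·√(3))  (≈ 16.1111)

|AB| ∈ {26}
|BC| ∈ {13}
|AC| ∈ {13·√(5 - 2·√(3))}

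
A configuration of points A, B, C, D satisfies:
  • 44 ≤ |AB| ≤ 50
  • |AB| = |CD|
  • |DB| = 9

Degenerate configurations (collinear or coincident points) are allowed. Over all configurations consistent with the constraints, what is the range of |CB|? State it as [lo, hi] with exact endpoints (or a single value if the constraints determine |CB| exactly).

|AB| ∈ [44, 50]
|BD| ∈ {9}
|CD| ∈ [44, 50]
|AD| ∈ [35, 59]
|BC| ∈ [35, 59]
|AC| ∈ [0, 109]

|CB| ∈ [35, 59]  (≈ [35.0000, 59.0000])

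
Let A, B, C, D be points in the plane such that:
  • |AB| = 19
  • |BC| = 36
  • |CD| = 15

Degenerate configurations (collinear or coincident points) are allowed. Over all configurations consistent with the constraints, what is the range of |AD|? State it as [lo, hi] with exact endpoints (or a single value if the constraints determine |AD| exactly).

|AB| ∈ {19}
|BC| ∈ {36}
|CD| ∈ {15}
|AC| ∈ [17, 55]
|BD| ∈ [21, 51]
|AD| ∈ [2, 70]

|AD| ∈ [2, 70]  (≈ [2.0000, 70.0000])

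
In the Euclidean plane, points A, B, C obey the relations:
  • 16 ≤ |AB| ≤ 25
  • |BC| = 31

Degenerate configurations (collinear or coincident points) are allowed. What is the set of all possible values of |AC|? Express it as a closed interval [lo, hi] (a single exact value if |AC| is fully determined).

|AC| ∈ [6, 56]  (≈ [6.0000, 56.0000])

|AB| ∈ [16, 25]
|BC| ∈ {31}
|AC| ∈ [6, 56]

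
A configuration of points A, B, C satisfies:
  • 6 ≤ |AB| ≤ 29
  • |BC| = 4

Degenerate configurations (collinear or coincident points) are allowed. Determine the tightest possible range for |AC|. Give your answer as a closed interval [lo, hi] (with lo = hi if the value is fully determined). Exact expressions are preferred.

|AB| ∈ [6, 29]
|BC| ∈ {4}
|AC| ∈ [2, 33]

|AC| ∈ [2, 33]  (≈ [2.0000, 33.0000])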